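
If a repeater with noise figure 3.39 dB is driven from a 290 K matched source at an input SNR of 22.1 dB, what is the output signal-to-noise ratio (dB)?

18.71 dB

By definition F = SNR_in/SNR_out, so in dB: SNR_out = SNR_in − NF
SNR_out = 22.1 − 3.39 = 18.71 dB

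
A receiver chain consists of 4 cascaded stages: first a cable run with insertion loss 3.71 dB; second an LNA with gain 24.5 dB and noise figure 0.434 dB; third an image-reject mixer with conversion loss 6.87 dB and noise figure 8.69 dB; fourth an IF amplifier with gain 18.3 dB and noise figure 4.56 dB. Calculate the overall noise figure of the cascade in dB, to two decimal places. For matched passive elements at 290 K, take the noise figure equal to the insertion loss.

Convert to linear (a loss of L dB is a gain of −L dB): F_i = 10^(NF_i/10), G_i = 10^(G_i,dB/10)
  Stage 1: F_1 = 10^(3.71/10) = 2.350, G_1 = 10^(−3.71/10) = 0.4256
  Stage 2: F_2 = 10^(0.434/10) = 1.105, G_2 = 10^(24.5/10) = 281.8
  Stage 3: F_3 = 10^(8.69/10) = 7.396, G_3 = 10^(−6.87/10) = 0.2056
  Stage 4: F_4 = 10^(4.56/10) = 2.858, G_4 = 10^(18.3/10) = 67.61
Friis cascade:
  F = 2.350 + (1.105 − 1)/0.4256 + (7.396 − 1)/119.9 + (2.858 − 1)/24.66 = 2.725
NF = 10 log₁₀(2.725) = 4.35 dB

4.35 dB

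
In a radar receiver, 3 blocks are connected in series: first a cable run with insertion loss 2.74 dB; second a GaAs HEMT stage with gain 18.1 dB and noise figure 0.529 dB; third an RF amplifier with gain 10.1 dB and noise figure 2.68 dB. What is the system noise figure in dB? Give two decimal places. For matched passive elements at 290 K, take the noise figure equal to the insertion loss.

3.32 dB

Convert to linear (a loss of L dB is a gain of −L dB): F_i = 10^(NF_i/10), G_i = 10^(G_i,dB/10)
  Stage 1: F_1 = 10^(2.74/10) = 1.879, G_1 = 10^(−2.74/10) = 0.5321
  Stage 2: F_2 = 10^(0.529/10) = 1.130, G_2 = 10^(18.1/10) = 64.57
  Stage 3: F_3 = 10^(2.68/10) = 1.854, G_3 = 10^(10.1/10) = 10.23
Friis cascade:
  F = 1.879 + (1.130 − 1)/0.5321 + (1.854 − 1)/34.36 = 2.148
NF = 10 log₁₀(2.148) = 3.32 dB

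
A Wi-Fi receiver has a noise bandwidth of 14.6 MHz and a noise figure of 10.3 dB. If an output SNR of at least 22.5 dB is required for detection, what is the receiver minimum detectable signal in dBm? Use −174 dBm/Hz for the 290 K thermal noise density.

Sensitivity = −174 + 10 log₁₀(B) + NF + SNR_min
= −174 + 71.64 + 10.3 + 22.5
= −69.56 dBm → −69.6 dBm

−69.6 dBm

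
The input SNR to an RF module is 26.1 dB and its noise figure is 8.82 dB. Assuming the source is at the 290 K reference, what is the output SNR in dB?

17.28 dB

By definition F = SNR_in/SNR_out, so in dB: SNR_out = SNR_in − NF
SNR_out = 26.1 − 8.82 = 17.28 dB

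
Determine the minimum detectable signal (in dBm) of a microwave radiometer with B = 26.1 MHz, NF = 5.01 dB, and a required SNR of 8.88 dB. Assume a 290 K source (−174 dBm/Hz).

−85.9 dBm

Sensitivity = −174 + 10 log₁₀(B) + NF + SNR_min
= −174 + 74.17 + 5.01 + 8.88
= −85.94 dBm → −85.9 dBm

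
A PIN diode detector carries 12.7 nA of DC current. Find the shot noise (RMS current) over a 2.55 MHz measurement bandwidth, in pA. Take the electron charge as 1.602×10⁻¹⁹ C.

102 pA

I_n = √(2qI·B)
2qI·B = 2 × 1.602×10⁻¹⁹ × 1.27×10⁻⁸ × 2.55×10⁶ = 1.04×10⁻²⁰ A²
I_n = √(1.04×10⁻²⁰) = 1.02×10⁻¹⁰ A = 102 pA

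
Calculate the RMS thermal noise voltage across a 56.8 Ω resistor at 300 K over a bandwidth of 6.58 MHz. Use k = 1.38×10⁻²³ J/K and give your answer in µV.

V_n = √(4kTRB)
4kTRB = 4 × 1.38×10⁻²³ × 300 × 5.68×10¹ × 6.58×10⁶ = 6.19×10⁻¹² V²
V_n = √(6.19×10⁻¹²) = 2.49×10⁻⁶ V = 2.49 µV

2.49 µV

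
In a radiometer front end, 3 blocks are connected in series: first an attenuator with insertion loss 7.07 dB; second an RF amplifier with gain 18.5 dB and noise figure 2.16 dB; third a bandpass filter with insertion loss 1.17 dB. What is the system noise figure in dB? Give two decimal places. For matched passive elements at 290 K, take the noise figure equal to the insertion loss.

Convert to linear (a loss of L dB is a gain of −L dB): F_i = 10^(NF_i/10), G_i = 10^(G_i,dB/10)
  Stage 1: F_1 = 10^(7.07/10) = 5.093, G_1 = 10^(−7.07/10) = 0.1963
  Stage 2: F_2 = 10^(2.16/10) = 1.644, G_2 = 10^(18.5/10) = 70.79
  Stage 3: F_3 = 10^(1.17/10) = 1.309, G_3 = 10^(−1.17/10) = 0.7638
Friis cascade:
  F = 5.093 + (1.644 − 1)/0.1963 + (1.309 − 1)/13.90 = 8.398
NF = 10 log₁₀(8.398) = 9.24 dB

9.24 dB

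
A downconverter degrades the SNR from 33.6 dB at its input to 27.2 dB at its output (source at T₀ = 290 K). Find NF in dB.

6.4 dB

NF (dB) = SNR_in(dB) − SNR_out(dB) when the source is at T₀
NF = 33.6 − 27.2 = 6.4 dB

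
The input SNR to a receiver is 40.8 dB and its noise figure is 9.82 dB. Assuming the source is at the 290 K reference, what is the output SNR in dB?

By definition F = SNR_in/SNR_out, so in dB: SNR_out = SNR_in − NF
SNR_out = 40.8 − 9.82 = 30.98 dB

30.98 dB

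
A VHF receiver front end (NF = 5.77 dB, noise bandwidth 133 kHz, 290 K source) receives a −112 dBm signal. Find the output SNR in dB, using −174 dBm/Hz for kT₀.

Noise floor: N = −174 + 10 log₁₀(B) + NF
10 log₁₀(1.33×10⁵) = 51.24 dB
N = −174 + 51.24 + 5.77 = −116.99 dBm
SNR = P_sig − N = −112 − (−116.99) = 4.99 dB → 5.0 dB

5.0 dB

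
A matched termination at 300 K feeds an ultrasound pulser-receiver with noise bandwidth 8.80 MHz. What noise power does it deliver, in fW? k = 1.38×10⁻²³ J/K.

36.4 fW

P_n = kTB = 1.38×10⁻²³ × 300 × 8.80×10⁶ = 3.64×10⁻¹⁴ W = 36.4 fW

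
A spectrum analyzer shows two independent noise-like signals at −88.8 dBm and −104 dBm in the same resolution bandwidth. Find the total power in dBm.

Convert to linear, add, convert back:
P₁ = 1.32×10⁻¹² W, P₂ = 3.98×10⁻¹⁴ W
P_tot = 1.36×10⁻¹² W → 10 log₁₀(P_tot / 10⁻³) = −88.7 dBm

−88.7 dBm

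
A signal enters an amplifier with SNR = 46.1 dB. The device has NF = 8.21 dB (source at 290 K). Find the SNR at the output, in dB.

37.89 dB

By definition F = SNR_in/SNR_out, so in dB: SNR_out = SNR_in − NF
SNR_out = 46.1 − 8.21 = 37.89 dB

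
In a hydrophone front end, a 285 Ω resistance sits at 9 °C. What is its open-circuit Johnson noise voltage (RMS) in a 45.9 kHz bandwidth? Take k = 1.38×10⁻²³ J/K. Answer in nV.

T = 9 °C + 273.15 = 282.15 K
V_n = √(4kTRB)
4kTRB = 4 × 1.38×10⁻²³ × 282.15 × 2.85×10² × 4.59×10⁴ = 2.04×10⁻¹³ V²
V_n = √(2.04×10⁻¹³) = 4.51×10⁻⁷ V = 451 nV

451 nV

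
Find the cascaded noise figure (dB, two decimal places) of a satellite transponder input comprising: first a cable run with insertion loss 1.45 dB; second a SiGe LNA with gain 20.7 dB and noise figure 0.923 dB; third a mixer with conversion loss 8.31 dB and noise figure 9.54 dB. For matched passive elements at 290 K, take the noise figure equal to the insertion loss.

Convert to linear (a loss of L dB is a gain of −L dB): F_i = 10^(NF_i/10), G_i = 10^(G_i,dB/10)
  Stage 1: F_1 = 10^(1.45/10) = 1.396, G_1 = 10^(−1.45/10) = 0.7161
  Stage 2: F_2 = 10^(0.923/10) = 1.237, G_2 = 10^(20.7/10) = 117.5
  Stage 3: F_3 = 10^(9.54/10) = 8.995, G_3 = 10^(−8.31/10) = 0.1476
Friis cascade:
  F = 1.396 + (1.237 − 1)/0.7161 + (8.995 − 1)/84.14 = 1.822
NF = 10 log₁₀(1.822) = 2.61 dB

2.61 dB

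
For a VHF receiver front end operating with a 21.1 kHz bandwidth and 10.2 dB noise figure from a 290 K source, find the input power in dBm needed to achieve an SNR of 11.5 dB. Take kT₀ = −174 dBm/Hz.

−109.1 dBm

Sensitivity = −174 + 10 log₁₀(B) + NF + SNR_min
= −174 + 43.24 + 10.2 + 11.5
= −109.06 dBm → −109.1 dBm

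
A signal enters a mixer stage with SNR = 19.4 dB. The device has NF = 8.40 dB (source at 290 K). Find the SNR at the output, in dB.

11.00 dB

By definition F = SNR_in/SNR_out, so in dB: SNR_out = SNR_in − NF
SNR_out = 19.4 − 8.40 = 11.00 dB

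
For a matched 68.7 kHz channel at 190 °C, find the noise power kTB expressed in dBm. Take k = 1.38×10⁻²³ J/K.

−123.6 dBm

T = 190 °C + 273.15 = 463.15 K
P_n = kTB = 1.38×10⁻²³ × 463.15 × 6.87×10⁴ = 4.39×10⁻¹⁶ W
In dBm: 10 log₁₀(4.39×10⁻¹⁶ / 10⁻³) = −123.6 dBm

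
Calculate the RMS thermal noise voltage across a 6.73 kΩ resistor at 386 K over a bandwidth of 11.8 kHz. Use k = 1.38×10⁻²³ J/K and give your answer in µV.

1.30 µV

V_n = √(4kTRB)
4kTRB = 4 × 1.38×10⁻²³ × 386 × 6.73×10³ × 1.18×10⁴ = 1.69×10⁻¹² V²
V_n = √(1.69×10⁻¹²) = 1.30×10⁻⁶ V = 1.30 µV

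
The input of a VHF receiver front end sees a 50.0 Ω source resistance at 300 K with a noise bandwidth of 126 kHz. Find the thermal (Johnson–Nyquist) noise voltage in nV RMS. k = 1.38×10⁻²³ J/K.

V_n = √(4kTRB)
4kTRB = 4 × 1.38×10⁻²³ × 300 × 5.00×10¹ × 1.26×10⁵ = 1.04×10⁻¹³ V²
V_n = √(1.04×10⁻¹³) = 3.23×10⁻⁷ V = 323 nV

323 nV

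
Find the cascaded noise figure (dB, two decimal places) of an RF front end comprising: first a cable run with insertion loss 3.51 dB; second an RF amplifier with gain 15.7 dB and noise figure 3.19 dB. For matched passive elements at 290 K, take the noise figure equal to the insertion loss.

Convert to linear (a loss of L dB is a gain of −L dB): F_i = 10^(NF_i/10), G_i = 10^(G_i,dB/10)
  Stage 1: F_1 = 10^(3.51/10) = 2.244, G_1 = 10^(−3.51/10) = 0.4457
  Stage 2: F_2 = 10^(3.19/10) = 2.084, G_2 = 10^(15.7/10) = 37.15
Friis cascade:
  F = 2.244 + (2.084 − 1)/0.4457 = 4.677
NF = 10 log₁₀(4.677) = 6.70 dB

6.70 dB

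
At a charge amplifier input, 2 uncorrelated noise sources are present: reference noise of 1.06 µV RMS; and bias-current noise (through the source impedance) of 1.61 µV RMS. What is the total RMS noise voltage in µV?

Uncorrelated sources add in power (mean-square): V_tot = √(ΣV_i²)
V_tot = √[(1.06×10⁻⁶)² + (1.61×10⁻⁶)²] = 1.93×10⁻⁶ V = 1.93 µV

1.93 µV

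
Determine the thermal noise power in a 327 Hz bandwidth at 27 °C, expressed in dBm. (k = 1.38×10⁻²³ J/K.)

T = 27 °C + 273.15 = 300.15 K
P_n = kTB = 1.38×10⁻²³ × 300.15 × 3.27×10² = 1.35×10⁻¹⁸ W
In dBm: 10 log₁₀(1.35×10⁻¹⁸ / 10⁻³) = −148.7 dBm

−148.7 dBm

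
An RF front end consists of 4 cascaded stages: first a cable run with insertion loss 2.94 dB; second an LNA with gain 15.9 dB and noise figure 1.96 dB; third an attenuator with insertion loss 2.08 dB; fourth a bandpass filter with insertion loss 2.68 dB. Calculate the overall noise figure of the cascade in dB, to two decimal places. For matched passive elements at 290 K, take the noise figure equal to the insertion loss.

Convert to linear (a loss of L dB is a gain of −L dB): F_i = 10^(NF_i/10), G_i = 10^(G_i,dB/10)
  Stage 1: F_1 = 10^(2.94/10) = 1.968, G_1 = 10^(−2.94/10) = 0.5082
  Stage 2: F_2 = 10^(1.96/10) = 1.570, G_2 = 10^(15.9/10) = 38.90
  Stage 3: F_3 = 10^(2.08/10) = 1.614, G_3 = 10^(−2.08/10) = 0.6194
  Stage 4: F_4 = 10^(2.68/10) = 1.854, G_4 = 10^(−2.68/10) = 0.5395
Friis cascade:
  F = 1.968 + (1.570 − 1)/0.5082 + (1.614 − 1)/19.77 + (1.854 − 1)/12.25 = 3.191
NF = 10 log₁₀(3.191) = 5.04 dB

5.04 dB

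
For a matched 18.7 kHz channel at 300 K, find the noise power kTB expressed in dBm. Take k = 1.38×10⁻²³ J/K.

−131.1 dBm

P_n = kTB = 1.38×10⁻²³ × 300 × 1.87×10⁴ = 7.74×10⁻¹⁷ W
In dBm: 10 log₁₀(7.74×10⁻¹⁷ / 10⁻³) = −131.1 dBm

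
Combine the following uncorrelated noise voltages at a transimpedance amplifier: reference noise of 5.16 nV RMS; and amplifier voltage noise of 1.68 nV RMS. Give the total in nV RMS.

5.43 nV

Uncorrelated sources add in power (mean-square): V_tot = √(ΣV_i²)
V_tot = √[(5.16×10⁻⁹)² + (1.68×10⁻⁹)²] = 5.43×10⁻⁹ V = 5.43 nV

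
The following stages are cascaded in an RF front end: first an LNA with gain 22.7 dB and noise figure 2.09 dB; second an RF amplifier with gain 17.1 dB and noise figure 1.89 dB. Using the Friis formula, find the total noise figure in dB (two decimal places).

2.10 dB

Convert to linear (a loss of L dB is a gain of −L dB): F_i = 10^(NF_i/10), G_i = 10^(G_i,dB/10)
  Stage 1: F_1 = 10^(2.09/10) = 1.618, G_1 = 10^(22.7/10) = 186.2
  Stage 2: F_2 = 10^(1.89/10) = 1.545, G_2 = 10^(17.1/10) = 51.29
Friis cascade:
  F = 1.618 + (1.545 − 1)/186.2 = 1.621
NF = 10 log₁₀(1.621) = 2.10 dB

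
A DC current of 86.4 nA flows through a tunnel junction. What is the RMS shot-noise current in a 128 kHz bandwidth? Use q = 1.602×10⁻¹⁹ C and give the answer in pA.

I_n = √(2qI·B)
2qI·B = 2 × 1.602×10⁻¹⁹ × 8.64×10⁻⁸ × 1.28×10⁵ = 3.54×10⁻²¹ A²
I_n = √(3.54×10⁻²¹) = 5.95×10⁻¹¹ A = 59.5 pA

59.5 pA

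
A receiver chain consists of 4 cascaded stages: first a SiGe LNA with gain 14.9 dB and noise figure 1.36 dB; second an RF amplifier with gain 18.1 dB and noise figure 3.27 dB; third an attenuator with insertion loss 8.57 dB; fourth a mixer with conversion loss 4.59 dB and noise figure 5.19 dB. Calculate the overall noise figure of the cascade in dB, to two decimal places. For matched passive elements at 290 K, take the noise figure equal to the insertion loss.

Convert to linear (a loss of L dB is a gain of −L dB): F_i = 10^(NF_i/10), G_i = 10^(G_i,dB/10)
  Stage 1: F_1 = 10^(1.36/10) = 1.368, G_1 = 10^(14.9/10) = 30.90
  Stage 2: F_2 = 10^(3.27/10) = 2.123, G_2 = 10^(18.1/10) = 64.57
  Stage 3: F_3 = 10^(8.57/10) = 7.194, G_3 = 10^(−8.57/10) = 0.1390
  Stage 4: F_4 = 10^(5.19/10) = 3.304, G_4 = 10^(−4.59/10) = 0.3475
Friis cascade:
  F = 1.368 + (2.123 − 1)/30.90 + (7.194 − 1)/1995 + (3.304 − 1)/277.3 = 1.415
NF = 10 log₁₀(1.415) = 1.51 dB

1.51 dB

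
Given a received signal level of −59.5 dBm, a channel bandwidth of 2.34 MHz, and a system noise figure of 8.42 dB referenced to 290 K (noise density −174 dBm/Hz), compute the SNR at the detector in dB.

Noise floor: N = −174 + 10 log₁₀(B) + NF
10 log₁₀(2.34×10⁶) = 63.69 dB
N = −174 + 63.69 + 8.42 = −101.89 dBm
SNR = P_sig − N = −59.5 − (−101.89) = 42.39 dB → 42.4 dB

42.4 dB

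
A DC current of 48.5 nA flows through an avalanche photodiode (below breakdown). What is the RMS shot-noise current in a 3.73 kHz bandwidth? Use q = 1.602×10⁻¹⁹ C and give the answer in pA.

I_n = √(2qI·B)
2qI·B = 2 × 1.602×10⁻¹⁹ × 4.85×10⁻⁸ × 3.73×10³ = 5.80×10⁻²³ A²
I_n = √(5.80×10⁻²³) = 7.61×10⁻¹² A = 7.61 pA

7.61 pA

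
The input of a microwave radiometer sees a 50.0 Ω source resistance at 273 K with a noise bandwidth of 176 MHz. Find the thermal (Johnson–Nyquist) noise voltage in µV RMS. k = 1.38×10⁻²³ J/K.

V_n = √(4kTRB)
4kTRB = 4 × 1.38×10⁻²³ × 273 × 5.00×10¹ × 1.76×10⁸ = 1.33×10⁻¹⁰ V²
V_n = √(1.33×10⁻¹⁰) = 1.15×10⁻⁵ V = 11.5 µV

11.5 µV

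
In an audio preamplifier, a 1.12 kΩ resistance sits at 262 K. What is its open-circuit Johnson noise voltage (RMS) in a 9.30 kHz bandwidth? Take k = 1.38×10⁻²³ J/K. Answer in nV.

V_n = √(4kTRB)
4kTRB = 4 × 1.38×10⁻²³ × 262 × 1.12×10³ × 9.30×10³ = 1.51×10⁻¹³ V²
V_n = √(1.51×10⁻¹³) = 3.88×10⁻⁷ V = 388 nV

388 nV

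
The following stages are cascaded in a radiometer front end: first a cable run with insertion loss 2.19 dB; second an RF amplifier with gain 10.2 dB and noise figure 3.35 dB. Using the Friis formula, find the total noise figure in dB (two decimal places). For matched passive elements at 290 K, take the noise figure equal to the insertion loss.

5.54 dB

Convert to linear (a loss of L dB is a gain of −L dB): F_i = 10^(NF_i/10), G_i = 10^(G_i,dB/10)
  Stage 1: F_1 = 10^(2.19/10) = 1.656, G_1 = 10^(−2.19/10) = 0.6039
  Stage 2: F_2 = 10^(3.35/10) = 2.163, G_2 = 10^(10.2/10) = 10.47
Friis cascade:
  F = 1.656 + (2.163 − 1)/0.6039 = 3.581
NF = 10 log₁₀(3.581) = 5.54 dB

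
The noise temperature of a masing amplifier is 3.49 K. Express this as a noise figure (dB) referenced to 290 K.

0.052 dB

F = 1 + T_e/T₀ = 1 + 3.49/290 = 1.01203
NF = 10 log₁₀(1.01203) = 0.052 dB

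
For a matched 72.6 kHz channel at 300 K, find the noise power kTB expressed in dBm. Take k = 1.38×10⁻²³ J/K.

−125.2 dBm

P_n = kTB = 1.38×10⁻²³ × 300 × 7.26×10⁴ = 3.01×10⁻¹⁶ W
In dBm: 10 log₁₀(3.01×10⁻¹⁶ / 10⁻³) = −125.2 dBm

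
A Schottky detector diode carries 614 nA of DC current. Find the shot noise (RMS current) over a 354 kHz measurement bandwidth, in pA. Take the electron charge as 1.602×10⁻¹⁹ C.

I_n = √(2qI·B)
2qI·B = 2 × 1.602×10⁻¹⁹ × 6.14×10⁻⁷ × 3.54×10⁵ = 6.96×10⁻²⁰ A²
I_n = √(6.96×10⁻²⁰) = 2.64×10⁻¹⁰ A = 264 pA

264 pA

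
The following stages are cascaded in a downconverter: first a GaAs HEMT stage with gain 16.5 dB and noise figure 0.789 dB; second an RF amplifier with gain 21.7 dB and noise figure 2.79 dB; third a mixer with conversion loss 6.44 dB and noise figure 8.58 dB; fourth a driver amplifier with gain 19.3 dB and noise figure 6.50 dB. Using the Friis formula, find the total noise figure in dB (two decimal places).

Convert to linear (a loss of L dB is a gain of −L dB): F_i = 10^(NF_i/10), G_i = 10^(G_i,dB/10)
  Stage 1: F_1 = 10^(0.789/10) = 1.199, G_1 = 10^(16.5/10) = 44.67
  Stage 2: F_2 = 10^(2.79/10) = 1.901, G_2 = 10^(21.7/10) = 147.9
  Stage 3: F_3 = 10^(8.58/10) = 7.211, G_3 = 10^(−6.44/10) = 0.2270
  Stage 4: F_4 = 10^(6.50/10) = 4.467, G_4 = 10^(19.3/10) = 85.11
Friis cascade:
  F = 1.199 + (1.901 − 1)/44.67 + (7.211 − 1)/6607 + (4.467 − 1)/1500 = 1.223
NF = 10 log₁₀(1.223) = 0.87 dB

0.87 dB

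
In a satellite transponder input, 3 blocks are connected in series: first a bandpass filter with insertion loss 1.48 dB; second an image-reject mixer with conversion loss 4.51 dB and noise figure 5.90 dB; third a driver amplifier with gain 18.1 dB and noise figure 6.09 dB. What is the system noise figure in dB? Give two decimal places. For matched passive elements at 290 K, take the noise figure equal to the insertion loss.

Convert to linear (a loss of L dB is a gain of −L dB): F_i = 10^(NF_i/10), G_i = 10^(G_i,dB/10)
  Stage 1: F_1 = 10^(1.48/10) = 1.406, G_1 = 10^(−1.48/10) = 0.7112
  Stage 2: F_2 = 10^(5.90/10) = 3.890, G_2 = 10^(−4.51/10) = 0.3540
  Stage 3: F_3 = 10^(6.09/10) = 4.064, G_3 = 10^(18.1/10) = 64.57
Friis cascade:
  F = 1.406 + (3.890 − 1)/0.7112 + (4.064 − 1)/0.2518 = 17.64
NF = 10 log₁₀(17.64) = 12.47 dB

12.47 dB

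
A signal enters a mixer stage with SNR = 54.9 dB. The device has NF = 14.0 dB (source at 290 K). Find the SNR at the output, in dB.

By definition F = SNR_in/SNR_out, so in dB: SNR_out = SNR_in − NF
SNR_out = 54.9 − 14.0 = 40.9 dB

40.9 dB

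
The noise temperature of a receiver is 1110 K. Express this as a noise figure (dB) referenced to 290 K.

F = 1 + T_e/T₀ = 1 + 1110/290 = 4.82759
NF = 10 log₁₀(4.82759) = 6.84 dB

6.84 dB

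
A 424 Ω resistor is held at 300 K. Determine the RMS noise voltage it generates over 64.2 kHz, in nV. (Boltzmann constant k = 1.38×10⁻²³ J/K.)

V_n = √(4kTRB)
4kTRB = 4 × 1.38×10⁻²³ × 300 × 4.24×10² × 6.42×10⁴ = 4.51×10⁻¹³ V²
V_n = √(4.51×10⁻¹³) = 6.71×10⁻⁷ V = 671 nV

671 nV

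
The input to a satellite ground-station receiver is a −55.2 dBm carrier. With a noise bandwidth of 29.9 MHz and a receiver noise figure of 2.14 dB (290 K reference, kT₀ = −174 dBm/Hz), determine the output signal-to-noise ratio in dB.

Noise floor: N = −174 + 10 log₁₀(B) + NF
10 log₁₀(2.99×10⁷) = 74.76 dB
N = −174 + 74.76 + 2.14 = −97.10 dBm
SNR = P_sig − N = −55.2 − (−97.10) = 41.90 dB → 41.9 dB

41.9 dB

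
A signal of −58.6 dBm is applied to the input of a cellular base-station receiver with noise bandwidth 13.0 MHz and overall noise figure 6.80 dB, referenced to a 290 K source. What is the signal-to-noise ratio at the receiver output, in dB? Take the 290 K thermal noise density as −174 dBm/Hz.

37.5 dB

Noise floor: N = −174 + 10 log₁₀(B) + NF
10 log₁₀(1.30×10⁷) = 71.14 dB
N = −174 + 71.14 + 6.80 = −96.06 dBm
SNR = P_sig − N = −58.6 − (−96.06) = 37.46 dB → 37.5 dB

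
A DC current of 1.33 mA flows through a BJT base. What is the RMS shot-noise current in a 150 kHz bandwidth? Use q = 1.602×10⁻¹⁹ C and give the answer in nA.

I_n = √(2qI·B)
2qI·B = 2 × 1.602×10⁻¹⁹ × 1.33×10⁻³ × 1.50×10⁵ = 6.39×10⁻¹⁷ A²
I_n = √(6.39×10⁻¹⁷) = 7.99×10⁻⁹ A = 7.99 nA

7.99 nA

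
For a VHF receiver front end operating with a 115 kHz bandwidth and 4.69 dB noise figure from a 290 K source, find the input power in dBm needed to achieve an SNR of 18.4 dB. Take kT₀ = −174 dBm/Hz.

Sensitivity = −174 + 10 log₁₀(B) + NF + SNR_min
= −174 + 50.61 + 4.69 + 18.4
= −100.30 dBm → −100.3 dBm

−100.3 dBm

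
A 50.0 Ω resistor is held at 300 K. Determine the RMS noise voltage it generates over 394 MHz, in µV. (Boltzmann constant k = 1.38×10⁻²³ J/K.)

V_n = √(4kTRB)
4kTRB = 4 × 1.38×10⁻²³ × 300 × 5.00×10¹ × 3.94×10⁸ = 3.26×10⁻¹⁰ V²
V_n = √(3.26×10⁻¹⁰) = 1.81×10⁻⁵ V = 18.1 µV

18.1 µV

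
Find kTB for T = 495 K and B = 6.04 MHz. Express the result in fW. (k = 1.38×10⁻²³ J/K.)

P_n = kTB = 1.38×10⁻²³ × 495 × 6.04×10⁶ = 4.13×10⁻¹⁴ W = 41.3 fW

41.3 fW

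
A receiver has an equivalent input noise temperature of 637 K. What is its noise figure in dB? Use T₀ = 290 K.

F = 1 + T_e/T₀ = 1 + 637/290 = 3.19655
NF = 10 log₁₀(3.19655) = 5.05 dB

5.05 dB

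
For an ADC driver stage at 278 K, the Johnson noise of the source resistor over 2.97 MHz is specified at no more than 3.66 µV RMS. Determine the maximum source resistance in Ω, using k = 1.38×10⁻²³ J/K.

Johnson–Nyquist: V_n = √(4kTRB) ⇒ R = V_n² / (4kTB)
4kTB = 4 × 1.38×10⁻²³ × 278 × 2.97×10⁶ = 4.56×10⁻¹⁴
R = (3.66×10⁻⁶)² / 4.56×10⁻¹⁴ = 2.94×10² Ω = 294 Ω

294 Ω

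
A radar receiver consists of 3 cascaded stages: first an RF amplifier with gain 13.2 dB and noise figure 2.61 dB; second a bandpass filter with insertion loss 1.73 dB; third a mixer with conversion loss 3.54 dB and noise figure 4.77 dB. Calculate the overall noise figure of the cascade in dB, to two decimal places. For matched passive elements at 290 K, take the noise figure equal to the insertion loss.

2.99 dB

Convert to linear (a loss of L dB is a gain of −L dB): F_i = 10^(NF_i/10), G_i = 10^(G_i,dB/10)
  Stage 1: F_1 = 10^(2.61/10) = 1.824, G_1 = 10^(13.2/10) = 20.89
  Stage 2: F_2 = 10^(1.73/10) = 1.489, G_2 = 10^(−1.73/10) = 0.6714
  Stage 3: F_3 = 10^(4.77/10) = 2.999, G_3 = 10^(−3.54/10) = 0.4426
Friis cascade:
  F = 1.824 + (1.489 − 1)/20.89 + (2.999 − 1)/14.03 = 1.990
NF = 10 log₁₀(1.990) = 2.99 dB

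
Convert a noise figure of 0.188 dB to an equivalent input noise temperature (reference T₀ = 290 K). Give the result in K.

12.8 K

F = 10^(0.188/10) = 1.04424
T_e = (F − 1)·T₀ = (1.04424 − 1) × 290 = 12.8 K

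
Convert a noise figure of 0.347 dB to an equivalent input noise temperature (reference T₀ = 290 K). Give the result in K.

24.1 K

F = 10^(0.347/10) = 1.08318
T_e = (F − 1)·T₀ = (1.08318 − 1) × 290 = 24.1 K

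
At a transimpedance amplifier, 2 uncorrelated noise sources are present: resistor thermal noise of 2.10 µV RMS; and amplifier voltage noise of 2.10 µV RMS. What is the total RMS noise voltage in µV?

2.97 µV

Uncorrelated sources add in power (mean-square): V_tot = √(ΣV_i²)
V_tot = √[(2.10×10⁻⁶)² + (2.10×10⁻⁶)²] = 2.97×10⁻⁶ V = 2.97 µV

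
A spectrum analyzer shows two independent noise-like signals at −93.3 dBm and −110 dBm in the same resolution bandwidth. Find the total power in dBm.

Convert to linear, add, convert back:
P₁ = 4.68×10⁻¹³ W, P₂ = 1.00×10⁻¹⁴ W
P_tot = 4.78×10⁻¹³ W → 10 log₁₀(P_tot / 10⁻³) = −93.2 dBm

−93.2 dBm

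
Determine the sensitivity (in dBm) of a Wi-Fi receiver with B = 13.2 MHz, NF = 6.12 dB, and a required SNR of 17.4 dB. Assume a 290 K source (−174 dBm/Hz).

−79.3 dBm

Sensitivity = −174 + 10 log₁₀(B) + NF + SNR_min
= −174 + 71.21 + 6.12 + 17.4
= −79.27 dBm → −79.3 dBm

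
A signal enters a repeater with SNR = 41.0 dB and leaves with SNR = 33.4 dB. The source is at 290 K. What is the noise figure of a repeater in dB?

NF (dB) = SNR_in(dB) − SNR_out(dB) when the source is at T₀
NF = 41.0 − 33.4 = 7.6 dB

7.6 dB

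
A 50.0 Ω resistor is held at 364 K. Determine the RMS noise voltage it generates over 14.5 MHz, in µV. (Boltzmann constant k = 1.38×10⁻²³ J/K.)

V_n = √(4kTRB)
4kTRB = 4 × 1.38×10⁻²³ × 364 × 5.00×10¹ × 1.45×10⁷ = 1.46×10⁻¹¹ V²
V_n = √(1.46×10⁻¹¹) = 3.82×10⁻⁶ V = 3.82 µV

3.82 µV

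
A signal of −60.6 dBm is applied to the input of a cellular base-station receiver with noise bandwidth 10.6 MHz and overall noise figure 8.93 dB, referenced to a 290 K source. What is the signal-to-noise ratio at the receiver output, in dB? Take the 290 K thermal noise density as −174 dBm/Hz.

34.2 dB

Noise floor: N = −174 + 10 log₁₀(B) + NF
10 log₁₀(1.06×10⁷) = 70.25 dB
N = −174 + 70.25 + 8.93 = −94.82 dBm
SNR = P_sig − N = −60.6 − (−94.82) = 34.22 dB → 34.2 dB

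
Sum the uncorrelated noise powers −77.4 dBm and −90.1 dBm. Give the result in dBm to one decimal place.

−77.2 dBm

Convert to linear, add, convert back:
P₁ = 1.82×10⁻¹¹ W, P₂ = 9.77×10⁻¹³ W
P_tot = 1.92×10⁻¹¹ W → 10 log₁₀(P_tot / 10⁻³) = −77.2 dBm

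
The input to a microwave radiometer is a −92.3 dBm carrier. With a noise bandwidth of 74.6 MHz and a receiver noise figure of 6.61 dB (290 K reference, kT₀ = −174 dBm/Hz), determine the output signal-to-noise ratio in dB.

−3.6 dB

Noise floor: N = −174 + 10 log₁₀(B) + NF
10 log₁₀(7.46×10⁷) = 78.73 dB
N = −174 + 78.73 + 6.61 = −88.66 dBm
SNR = P_sig − N = −92.3 − (−88.66) = −3.64 dB → −3.6 dB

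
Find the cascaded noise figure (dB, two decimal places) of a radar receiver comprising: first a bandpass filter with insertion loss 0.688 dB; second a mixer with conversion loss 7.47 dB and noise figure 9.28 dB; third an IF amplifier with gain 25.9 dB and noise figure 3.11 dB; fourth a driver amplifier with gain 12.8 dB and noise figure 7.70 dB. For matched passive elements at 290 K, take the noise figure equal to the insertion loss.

12.27 dB

Convert to linear (a loss of L dB is a gain of −L dB): F_i = 10^(NF_i/10), G_i = 10^(G_i,dB/10)
  Stage 1: F_1 = 10^(0.688/10) = 1.172, G_1 = 10^(−0.688/10) = 0.8535
  Stage 2: F_2 = 10^(9.28/10) = 8.472, G_2 = 10^(−7.47/10) = 0.1791
  Stage 3: F_3 = 10^(3.11/10) = 2.046, G_3 = 10^(25.9/10) = 389.0
  Stage 4: F_4 = 10^(7.70/10) = 5.888, G_4 = 10^(12.8/10) = 19.05
Friis cascade:
  F = 1.172 + (8.472 − 1)/0.8535 + (2.046 − 1)/0.1528 + (5.888 − 1)/59.46 = 16.86
NF = 10 log₁₀(16.86) = 12.27 dB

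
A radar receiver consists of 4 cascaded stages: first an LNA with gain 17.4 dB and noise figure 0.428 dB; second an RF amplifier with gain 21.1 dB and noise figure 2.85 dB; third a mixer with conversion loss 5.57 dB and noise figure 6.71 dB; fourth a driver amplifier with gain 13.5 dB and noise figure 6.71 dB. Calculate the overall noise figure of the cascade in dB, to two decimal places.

Convert to linear (a loss of L dB is a gain of −L dB): F_i = 10^(NF_i/10), G_i = 10^(G_i,dB/10)
  Stage 1: F_1 = 10^(0.428/10) = 1.104, G_1 = 10^(17.4/10) = 54.95
  Stage 2: F_2 = 10^(2.85/10) = 1.928, G_2 = 10^(21.1/10) = 128.8
  Stage 3: F_3 = 10^(6.71/10) = 4.688, G_3 = 10^(−5.57/10) = 0.2773
  Stage 4: F_4 = 10^(6.71/10) = 4.688, G_4 = 10^(13.5/10) = 22.39
Friis cascade:
  F = 1.104 + (1.928 − 1)/54.95 + (4.688 − 1)/7079 + (4.688 − 1)/1963 = 1.123
NF = 10 log₁₀(1.123) = 0.50 dB

0.50 dB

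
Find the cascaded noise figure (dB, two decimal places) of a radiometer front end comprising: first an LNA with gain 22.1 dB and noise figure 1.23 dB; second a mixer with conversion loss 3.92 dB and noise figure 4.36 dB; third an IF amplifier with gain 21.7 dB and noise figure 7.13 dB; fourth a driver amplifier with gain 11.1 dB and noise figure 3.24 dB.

1.47 dB

Convert to linear (a loss of L dB is a gain of −L dB): F_i = 10^(NF_i/10), G_i = 10^(G_i,dB/10)
  Stage 1: F_1 = 10^(1.23/10) = 1.327, G_1 = 10^(22.1/10) = 162.2
  Stage 2: F_2 = 10^(4.36/10) = 2.729, G_2 = 10^(−3.92/10) = 0.4055
  Stage 3: F_3 = 10^(7.13/10) = 5.164, G_3 = 10^(21.7/10) = 147.9
  Stage 4: F_4 = 10^(3.24/10) = 2.109, G_4 = 10^(11.1/10) = 12.88
Friis cascade:
  F = 1.327 + (2.729 − 1)/162.2 + (5.164 − 1)/65.77 + (2.109 − 1)/9727 = 1.401
NF = 10 log₁₀(1.401) = 1.47 dB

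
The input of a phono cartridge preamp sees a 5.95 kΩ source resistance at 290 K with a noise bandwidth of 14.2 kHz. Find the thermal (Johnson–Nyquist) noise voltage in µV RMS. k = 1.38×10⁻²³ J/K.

V_n = √(4kTRB)
4kTRB = 4 × 1.38×10⁻²³ × 290 × 5.95×10³ × 1.42×10⁴ = 1.35×10⁻¹² V²
V_n = √(1.35×10⁻¹²) = 1.16×10⁻⁶ V = 1.16 µV

1.16 µV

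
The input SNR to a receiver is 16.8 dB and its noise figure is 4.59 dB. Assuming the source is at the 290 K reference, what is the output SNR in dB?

12.21 dB

By definition F = SNR_in/SNR_out, so in dB: SNR_out = SNR_in − NF
SNR_out = 16.8 − 4.59 = 12.21 dB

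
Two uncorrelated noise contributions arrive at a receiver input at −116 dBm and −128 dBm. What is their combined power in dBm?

Convert to linear, add, convert back:
P₁ = 2.51×10⁻¹⁵ W, P₂ = 1.58×10⁻¹⁶ W
P_tot = 2.67×10⁻¹⁵ W → 10 log₁₀(P_tot / 10⁻³) = −115.7 dBm

−115.7 dBm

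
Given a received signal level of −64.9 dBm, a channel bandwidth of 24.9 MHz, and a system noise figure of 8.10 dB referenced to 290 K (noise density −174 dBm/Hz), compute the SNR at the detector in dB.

Noise floor: N = −174 + 10 log₁₀(B) + NF
10 log₁₀(2.49×10⁷) = 73.96 dB
N = −174 + 73.96 + 8.10 = −91.94 dBm
SNR = P_sig − N = −64.9 − (−91.94) = 27.04 dB → 27.0 dB

27.0 dB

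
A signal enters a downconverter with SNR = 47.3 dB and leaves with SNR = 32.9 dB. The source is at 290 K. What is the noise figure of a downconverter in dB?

NF (dB) = SNR_in(dB) − SNR_out(dB) when the source is at T₀
NF = 47.3 − 32.9 = 14.4 dB

14.4 dB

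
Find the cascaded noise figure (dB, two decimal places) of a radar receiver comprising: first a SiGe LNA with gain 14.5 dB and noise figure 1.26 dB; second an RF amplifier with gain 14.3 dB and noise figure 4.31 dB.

1.45 dB

Convert to linear (a loss of L dB is a gain of −L dB): F_i = 10^(NF_i/10), G_i = 10^(G_i,dB/10)
  Stage 1: F_1 = 10^(1.26/10) = 1.337, G_1 = 10^(14.5/10) = 28.18
  Stage 2: F_2 = 10^(4.31/10) = 2.698, G_2 = 10^(14.3/10) = 26.92
Friis cascade:
  F = 1.337 + (2.698 − 1)/28.18 = 1.397
NF = 10 log₁₀(1.397) = 1.45 dB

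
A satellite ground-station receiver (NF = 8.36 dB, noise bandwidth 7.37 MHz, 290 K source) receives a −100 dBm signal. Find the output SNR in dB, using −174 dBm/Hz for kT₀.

−3.0 dB

Noise floor: N = −174 + 10 log₁₀(B) + NF
10 log₁₀(7.37×10⁶) = 68.67 dB
N = −174 + 68.67 + 8.36 = −96.97 dBm
SNR = P_sig − N = −100 − (−96.97) = −3.03 dB → −3.0 dB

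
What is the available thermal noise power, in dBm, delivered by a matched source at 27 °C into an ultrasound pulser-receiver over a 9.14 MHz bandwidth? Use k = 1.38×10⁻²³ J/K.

−104.2 dBm

T = 27 °C + 273.15 = 300.15 K
P_n = kTB = 1.38×10⁻²³ × 300.15 × 9.14×10⁶ = 3.79×10⁻¹⁴ W
In dBm: 10 log₁₀(3.79×10⁻¹⁴ / 10⁻³) = −104.2 dBm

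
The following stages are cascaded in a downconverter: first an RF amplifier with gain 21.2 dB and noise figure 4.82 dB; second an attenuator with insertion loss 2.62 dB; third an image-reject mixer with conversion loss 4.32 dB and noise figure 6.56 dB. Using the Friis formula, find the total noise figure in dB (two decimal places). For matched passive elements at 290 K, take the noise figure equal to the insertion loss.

Convert to linear (a loss of L dB is a gain of −L dB): F_i = 10^(NF_i/10), G_i = 10^(G_i,dB/10)
  Stage 1: F_1 = 10^(4.82/10) = 3.034, G_1 = 10^(21.2/10) = 131.8
  Stage 2: F_2 = 10^(2.62/10) = 1.828, G_2 = 10^(−2.62/10) = 0.5470
  Stage 3: F_3 = 10^(6.56/10) = 4.529, G_3 = 10^(−4.32/10) = 0.3698
Friis cascade:
  F = 3.034 + (1.828 − 1)/131.8 + (4.529 − 1)/72.11 = 3.089
NF = 10 log₁₀(3.089) = 4.90 dB

4.90 dB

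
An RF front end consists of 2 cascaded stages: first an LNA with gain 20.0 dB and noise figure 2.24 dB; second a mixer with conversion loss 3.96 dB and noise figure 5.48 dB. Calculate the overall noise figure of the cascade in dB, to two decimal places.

Convert to linear (a loss of L dB is a gain of −L dB): F_i = 10^(NF_i/10), G_i = 10^(G_i,dB/10)
  Stage 1: F_1 = 10^(2.24/10) = 1.675, G_1 = 10^(20.0/10) = 100.0
  Stage 2: F_2 = 10^(5.48/10) = 3.532, G_2 = 10^(−3.96/10) = 0.4018
Friis cascade:
  F = 1.675 + (3.532 − 1)/100.0 = 1.700
NF = 10 log₁₀(1.700) = 2.31 dB

2.31 dB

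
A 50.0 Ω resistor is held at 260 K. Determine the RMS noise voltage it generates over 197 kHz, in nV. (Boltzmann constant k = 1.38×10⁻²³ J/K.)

376 nV

V_n = √(4kTRB)
4kTRB = 4 × 1.38×10⁻²³ × 260 × 5.00×10¹ × 1.97×10⁵ = 1.41×10⁻¹³ V²
V_n = √(1.41×10⁻¹³) = 3.76×10⁻⁷ V = 376 nV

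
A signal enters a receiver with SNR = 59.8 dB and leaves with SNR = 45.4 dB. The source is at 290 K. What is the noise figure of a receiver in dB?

14.4 dB

NF (dB) = SNR_in(dB) − SNR_out(dB) when the source is at T₀
NF = 59.8 − 45.4 = 14.4 dB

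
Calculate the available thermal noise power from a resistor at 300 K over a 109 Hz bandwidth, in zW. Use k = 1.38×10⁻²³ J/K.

451 zW

P_n = kTB = 1.38×10⁻²³ × 300 × 1.09×10² = 4.51×10⁻¹⁹ W = 451 zW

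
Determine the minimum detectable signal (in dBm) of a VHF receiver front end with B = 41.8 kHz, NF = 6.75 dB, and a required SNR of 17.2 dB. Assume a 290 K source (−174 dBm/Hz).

−103.8 dBm

Sensitivity = −174 + 10 log₁₀(B) + NF + SNR_min
= −174 + 46.21 + 6.75 + 17.2
= −103.84 dBm → −103.8 dBm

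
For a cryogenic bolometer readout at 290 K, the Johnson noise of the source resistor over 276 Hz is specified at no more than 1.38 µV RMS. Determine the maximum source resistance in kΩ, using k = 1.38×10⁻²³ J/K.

431 kΩ

Johnson–Nyquist: V_n = √(4kTRB) ⇒ R = V_n² / (4kTB)
4kTB = 4 × 1.38×10⁻²³ × 290 × 2.76×10² = 4.42×10⁻¹⁸
R = (1.38×10⁻⁶)² / 4.42×10⁻¹⁸ = 4.31×10⁵ Ω = 431 kΩ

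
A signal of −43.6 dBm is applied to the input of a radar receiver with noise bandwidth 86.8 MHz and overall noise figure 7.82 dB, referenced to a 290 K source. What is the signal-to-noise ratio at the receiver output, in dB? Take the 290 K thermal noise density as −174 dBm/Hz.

Noise floor: N = −174 + 10 log₁₀(B) + NF
10 log₁₀(8.68×10⁷) = 79.39 dB
N = −174 + 79.39 + 7.82 = −86.79 dBm
SNR = P_sig − N = −43.6 − (−86.79) = 43.19 dB → 43.2 dB

43.2 dB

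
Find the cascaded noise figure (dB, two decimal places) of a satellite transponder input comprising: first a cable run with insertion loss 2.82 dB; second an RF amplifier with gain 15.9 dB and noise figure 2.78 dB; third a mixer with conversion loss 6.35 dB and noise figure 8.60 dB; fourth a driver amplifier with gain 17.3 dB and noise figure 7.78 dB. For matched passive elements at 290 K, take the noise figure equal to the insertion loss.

Convert to linear (a loss of L dB is a gain of −L dB): F_i = 10^(NF_i/10), G_i = 10^(G_i,dB/10)
  Stage 1: F_1 = 10^(2.82/10) = 1.914, G_1 = 10^(−2.82/10) = 0.5224
  Stage 2: F_2 = 10^(2.78/10) = 1.897, G_2 = 10^(15.9/10) = 38.90
  Stage 3: F_3 = 10^(8.60/10) = 7.244, G_3 = 10^(−6.35/10) = 0.2317
  Stage 4: F_4 = 10^(7.78/10) = 5.998, G_4 = 10^(17.3/10) = 53.70
Friis cascade:
  F = 1.914 + (1.897 − 1)/0.5224 + (7.244 − 1)/20.32 + (5.998 − 1)/4.710 = 4.999
NF = 10 log₁₀(4.999) = 6.99 dB

6.99 dB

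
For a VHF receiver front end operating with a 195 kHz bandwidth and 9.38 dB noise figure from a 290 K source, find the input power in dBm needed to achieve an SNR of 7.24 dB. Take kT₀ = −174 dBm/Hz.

Sensitivity = −174 + 10 log₁₀(B) + NF + SNR_min
= −174 + 52.9 + 9.38 + 7.24
= −104.48 dBm → −104.5 dBm

−104.5 dBm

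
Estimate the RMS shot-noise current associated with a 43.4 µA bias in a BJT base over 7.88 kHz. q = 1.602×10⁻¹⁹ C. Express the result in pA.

331 pA

I_n = √(2qI·B)
2qI·B = 2 × 1.602×10⁻¹⁹ × 4.34×10⁻⁵ × 7.88×10³ = 1.10×10⁻¹⁹ A²
I_n = √(1.10×10⁻¹⁹) = 3.31×10⁻¹⁰ A = 331 pA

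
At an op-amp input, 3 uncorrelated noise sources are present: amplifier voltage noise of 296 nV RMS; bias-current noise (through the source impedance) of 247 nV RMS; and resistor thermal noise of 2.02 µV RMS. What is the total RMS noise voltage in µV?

Uncorrelated sources add in power (mean-square): V_tot = √(ΣV_i²)
V_tot = √[(2.96×10⁻⁷)² + (2.47×10⁻⁷)² + (2.02×10⁻⁶)²] = 2.06×10⁻⁶ V = 2.06 µV

2.06 µV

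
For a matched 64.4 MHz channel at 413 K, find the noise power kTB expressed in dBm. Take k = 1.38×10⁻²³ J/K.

−94.4 dBm

P_n = kTB = 1.38×10⁻²³ × 413 × 6.44×10⁷ = 3.67×10⁻¹³ W
In dBm: 10 log₁₀(3.67×10⁻¹³ / 10⁻³) = −94.4 dBm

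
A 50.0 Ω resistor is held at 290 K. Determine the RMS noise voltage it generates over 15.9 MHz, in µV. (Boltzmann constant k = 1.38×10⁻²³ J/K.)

V_n = √(4kTRB)
4kTRB = 4 × 1.38×10⁻²³ × 290 × 5.00×10¹ × 1.59×10⁷ = 1.27×10⁻¹¹ V²
V_n = √(1.27×10⁻¹¹) = 3.57×10⁻⁶ V = 3.57 µV

3.57 µV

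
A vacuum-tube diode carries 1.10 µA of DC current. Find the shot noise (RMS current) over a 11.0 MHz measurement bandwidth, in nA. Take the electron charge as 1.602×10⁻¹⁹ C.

1.97 nA

I_n = √(2qI·B)
2qI·B = 2 × 1.602×10⁻¹⁹ × 1.10×10⁻⁶ × 1.10×10⁷ = 3.88×10⁻¹⁸ A²
I_n = √(3.88×10⁻¹⁸) = 1.97×10⁻⁹ A = 1.97 nA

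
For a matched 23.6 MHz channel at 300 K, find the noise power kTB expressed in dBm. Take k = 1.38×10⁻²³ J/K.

P_n = kTB = 1.38×10⁻²³ × 300 × 2.36×10⁷ = 9.77×10⁻¹⁴ W
In dBm: 10 log₁₀(9.77×10⁻¹⁴ / 10⁻³) = −100.1 dBm

−100.1 dBm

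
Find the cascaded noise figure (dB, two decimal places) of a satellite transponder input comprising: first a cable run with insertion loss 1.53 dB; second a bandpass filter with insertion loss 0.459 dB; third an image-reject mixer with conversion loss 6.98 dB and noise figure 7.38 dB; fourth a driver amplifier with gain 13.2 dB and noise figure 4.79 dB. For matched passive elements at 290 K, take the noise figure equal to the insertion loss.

Convert to linear (a loss of L dB is a gain of −L dB): F_i = 10^(NF_i/10), G_i = 10^(G_i,dB/10)
  Stage 1: F_1 = 10^(1.53/10) = 1.422, G_1 = 10^(−1.53/10) = 0.7031
  Stage 2: F_2 = 10^(0.459/10) = 1.111, G_2 = 10^(−0.459/10) = 0.8997
  Stage 3: F_3 = 10^(7.38/10) = 5.470, G_3 = 10^(−6.98/10) = 0.2004
  Stage 4: F_4 = 10^(4.79/10) = 3.013, G_4 = 10^(13.2/10) = 20.89
Friis cascade:
  F = 1.422 + (1.111 − 1)/0.7031 + (5.470 − 1)/0.6326 + (3.013 − 1)/0.1268 = 24.52
NF = 10 log₁₀(24.52) = 13.90 dB

13.90 dB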